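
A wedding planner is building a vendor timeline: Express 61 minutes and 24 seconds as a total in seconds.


Minutes: 61
Seconds: 24
Convert minutes to seconds: 61 x 60 = 3660
Add remaining seconds: 3660 + 24 = 3684

3684


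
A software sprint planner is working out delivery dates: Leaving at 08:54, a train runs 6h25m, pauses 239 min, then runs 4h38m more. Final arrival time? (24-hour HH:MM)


Depart: 08:54
Leg 1: +385 min -> 15:19
Layover: +239 min -> 19:18
Leg 2: +278 min -> 23:56
Total travel: 902 minutes = 15h 2m
Arrival: 23:56

23:56


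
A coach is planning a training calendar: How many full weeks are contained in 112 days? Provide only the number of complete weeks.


Total days: 112
Days per week: 7
Division: 112 / 7 = 16 remainder 0
Complete weeks: 16
Remaining days: 0

16


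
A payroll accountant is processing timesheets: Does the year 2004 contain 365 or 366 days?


Year: 2004
Check leap year rules:
Divisible by 4? Yes
Divisible by 100? No
2004 is a leap year
Days: 366

366


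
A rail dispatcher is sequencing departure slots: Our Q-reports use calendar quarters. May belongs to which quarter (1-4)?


Month: May (month 5)
Q1: January-March (months 1-3)
Q2: April-June (months 4-6)
Q3: July-September (months 7-9)
Q4: October-December (months 10-12)
Month 5 falls in Q2

2


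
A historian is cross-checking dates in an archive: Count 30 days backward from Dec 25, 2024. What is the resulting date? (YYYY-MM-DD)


Start: 2024-12-25
Subtracting 30 days
Days already passed in December: 25
After going back through December: 5 more days to subtract
November 2024 has 30 days, need 5
Result: 2024-11-25

2024-11-25


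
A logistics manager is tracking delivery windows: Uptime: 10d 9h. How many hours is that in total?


Days: 10
Extra hours: 9
Hours per day: 24
Days to hours: 10 x 24 = 240
Total: 240 + 9 = 249

249


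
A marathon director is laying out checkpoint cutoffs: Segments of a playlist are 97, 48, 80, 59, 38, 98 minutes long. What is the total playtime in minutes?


Durations: 97, 48, 80, 59, 38, 98
Running sum: 97
+ 48 = 145
+ 80 = 225
+ 59 = 284
+ 38 = 322
+ 98 = 420
Total duration: 420 minutes
That is 7 hours and 0 minutes

420


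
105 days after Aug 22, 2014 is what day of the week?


Start: 2014-08-22 (Friday)
Step 1 - find target date: add 105 days
  2014-08-22 + 105 days = 2014-12-05
Step 2 - day of week:
  105 mod 7 = 0
  Friday + 0 days -> Friday
Result: Friday (2014-12-05)

Friday


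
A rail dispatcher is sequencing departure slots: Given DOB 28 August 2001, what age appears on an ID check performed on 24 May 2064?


Birth: 2001-08-28
Reference: 2064-05-24
Year difference: 2064 - 2001 = 63
Has birthday (08-28) occurred by 05-24? No
Birthday not yet reached this year -> subtract 1
Age in full years: 62

62


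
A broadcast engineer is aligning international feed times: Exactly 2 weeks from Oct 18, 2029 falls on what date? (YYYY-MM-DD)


Start: 2029-10-18
Weeks to add: 2
Convert to days: 2 x 7 = 14 days
Add 14 days to 2029-10-18
Result: 2029-11-01

2029-11-01


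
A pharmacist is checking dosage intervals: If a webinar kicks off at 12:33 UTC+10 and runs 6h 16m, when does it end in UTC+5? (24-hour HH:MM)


Start: 12:33 in UTC+10
Step 1 - add duration:
  minutes: 33 + 16 = 49
  hours: 12 + 6 + 0 = 18
  end in UTC+10: 18:49
Step 2 - convert UTC+10 -> UTC+5:
  offset difference: 5 - (10) = -5 hours
  18 + (-5) = 13 -> mod 24 = 13
Result: 13:49 in UTC+5

13:49


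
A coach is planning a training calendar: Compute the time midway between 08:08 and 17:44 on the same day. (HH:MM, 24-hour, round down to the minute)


Start time: 08:08 = 488 minutes from midnight
End time: 17:44 = 1064 minutes from midnight
Sum: 488 + 1064 = 1552
Midpoint: 1552 / 2 = 776 minutes
Convert: 776 / 60 = 12 hours, 56 minutes
Result: 12:56

12:56


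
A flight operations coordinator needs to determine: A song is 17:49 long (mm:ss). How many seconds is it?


Minutes: 17
Extra seconds: 49
Seconds per minute: 60
Minutes to seconds: 17 x 60 = 1020
Total: 1020 + 49 = 1069

1069


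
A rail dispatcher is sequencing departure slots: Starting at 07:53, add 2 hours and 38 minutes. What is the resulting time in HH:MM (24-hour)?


Start time: 07:53
Adding: 2 hours 38 minutes
Minutes: 53 + 38 = 91
Minute overflow: 91 >= 60, so carry 1 hour, minutes = 31
Hours: 7 + 2 + 1 = 10
Result: 10:31

10:31


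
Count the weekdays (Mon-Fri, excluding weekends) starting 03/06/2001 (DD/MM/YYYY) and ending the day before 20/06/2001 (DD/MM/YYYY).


Start: 2001-06-03 (Sunday)
End (exclusive): 2001-06-20 (Wednesday)
Total calendar days: 17
Full weeks: 17 // 7 = 2 -> 10 weekdays
Remaining 3 days starting on Sunday:
  Sun(-), Mon(w), Tue(w) -> 2 weekdays
Total business days: 10 + 2 = 12

12


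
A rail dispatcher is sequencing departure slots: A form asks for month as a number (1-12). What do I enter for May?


Calendar month order:
4. April
5. May <--
6. June
May is month number 5

5


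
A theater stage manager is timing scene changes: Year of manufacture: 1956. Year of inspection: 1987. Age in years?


Birth year: 1956
Current year: 1987
Age = current year - birth year
Age = 1987 - 1956 = 31

31


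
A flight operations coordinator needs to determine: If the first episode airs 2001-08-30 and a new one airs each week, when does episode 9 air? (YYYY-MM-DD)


First occurrence: 2001-08-30 (occurrence 1)
Each occurrence is 7 days after the previous.
Occurrence 9 is 8 weeks after the first.
8 weeks = 56 days
2001-08-30 + 56 days = 2001-10-25

2001-10-25


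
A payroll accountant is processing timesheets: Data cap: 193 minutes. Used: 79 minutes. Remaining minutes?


Total budget: 193 minutes
Time used: 79 minutes
Remaining: 193 - 79 = 114 minutes
Percent used: 40.9%
Percent remaining: 59.1%

114


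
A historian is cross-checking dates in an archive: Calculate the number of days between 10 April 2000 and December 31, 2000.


Start: April 10, 2000
End: December 31, 2000
Days left in April: 20
May: 31
June: 30
July: 31
August: 31
... plus remaining months
Sum of remaining months: 245
Total: 20 + 245 = 265

265


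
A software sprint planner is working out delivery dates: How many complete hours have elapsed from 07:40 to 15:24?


Start: 07:40
End: 15:24
Hour difference: 15 - 7 = 8 hours
Minute difference: 24 - 40 = -16 minutes
Total minutes: 464
Complete hours: 464 / 60 = 7 (remainder 44)

7


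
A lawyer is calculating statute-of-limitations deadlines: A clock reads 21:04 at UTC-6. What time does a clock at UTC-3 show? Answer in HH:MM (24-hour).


Local time: 21:04 at UTC-6 (offset -6h)
Target zone: UTC-3 (offset -3h)
Difference: -3 - (-6) = 3 hours
Calculation: 21 + (3) = 24
Wraparound: (24) mod 24 = 0
Result: 00:04

00:04


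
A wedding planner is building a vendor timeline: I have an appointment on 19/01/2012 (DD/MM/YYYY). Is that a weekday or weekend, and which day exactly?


Date: 2012-01-19
January 1, 2012 is a Sunday
Day of year: 19
Offset from Jan 1: 18 days
18 mod 7 = 4
Result: Thursday

Thursday


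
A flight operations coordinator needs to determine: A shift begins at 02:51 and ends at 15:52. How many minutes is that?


Start time: 02:51 = 171 minutes from midnight
End time: 15:52 = 952 minutes from midnight
Difference: 952 - 171 = 781 minutes
That is 13 hours and 1 minutes

781


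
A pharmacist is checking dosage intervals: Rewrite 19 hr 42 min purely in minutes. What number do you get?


Hours: 19
Extra minutes: 42
Minutes per hour: 60
Hours to minutes: 19 x 60 = 1140
Total: 1140 + 42 = 1182

1182


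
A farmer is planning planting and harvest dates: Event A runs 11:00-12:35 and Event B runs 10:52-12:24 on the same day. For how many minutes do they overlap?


Interval A: [660, 755] minutes from midnight
Interval B: [652, 744] minutes from midnight
Overlap start = max(660, 652) = 660
Overlap end = min(755, 744) = 744
Overlap = 744 - 660 = 84 minutes

84


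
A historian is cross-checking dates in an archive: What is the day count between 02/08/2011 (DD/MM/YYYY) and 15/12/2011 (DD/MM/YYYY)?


Start date: 2011-08-02
End date: 2011-12-15
Aug 2011: +30 days
Sep 2011: +30 days
Oct 2011: +31 days
Nov 2011: +30 days
Dec 2011: +14 days
Total: 135 days

135


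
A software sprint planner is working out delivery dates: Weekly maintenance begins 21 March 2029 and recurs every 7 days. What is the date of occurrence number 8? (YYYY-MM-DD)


First occurrence: 2029-03-21 (occurrence 1)
Each occurrence is 7 days after the previous.
Occurrence 8 is 7 weeks after the first.
7 weeks = 49 days
2029-03-21 + 49 days = 2029-05-09

2029-05-09


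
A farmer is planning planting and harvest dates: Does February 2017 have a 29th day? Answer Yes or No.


Year: 2017
Divisible by 4? 2017 / 4 = 504.25 -> No
Not divisible by 4, so NOT a leap year

No


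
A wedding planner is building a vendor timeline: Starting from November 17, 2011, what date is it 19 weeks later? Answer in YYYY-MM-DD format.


Start: 2011-11-17
Weeks to add: 19
Convert to days: 19 x 7 = 133 days
Add 133 days to 2011-11-17
Result: 2012-03-29

2012-03-29


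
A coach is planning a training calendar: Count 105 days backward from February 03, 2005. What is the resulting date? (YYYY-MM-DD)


Start: 2005-02-03
Subtracting 105 days
Days already passed in February: 3
After going back through February: 102 more days to subtract
January 2005: 31 days, 71 remaining
December 2004: 31 days, 40 remaining
November 2004: 30 days, 10 remaining
October 2004 has 31 days, need 10
Result: 2004-10-21

2004-10-21


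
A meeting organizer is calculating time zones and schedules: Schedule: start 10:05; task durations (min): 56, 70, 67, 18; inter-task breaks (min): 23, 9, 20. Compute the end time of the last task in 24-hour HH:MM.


Start: 10:05 = 605 min from midnight
  after task 1 (56 min): 11:01
  after break (23 min): 11:24
  after task 2 (70 min): 12:34
  after break (9 min): 12:43
  after task 3 (67 min): 13:50
  after break (20 min): 14:10
  after task 4 (18 min): 14:28
Total elapsed: 263 minutes
End time: 14:28

14:28


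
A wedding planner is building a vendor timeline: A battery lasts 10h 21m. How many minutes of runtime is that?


Hours: 10
Extra minutes: 21
Minutes per hour: 60
Hours to minutes: 10 x 60 = 600
Total: 600 + 21 = 621

621


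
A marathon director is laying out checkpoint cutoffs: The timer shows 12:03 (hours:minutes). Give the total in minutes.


Hours: 12
Minutes: 3
Convert hours to minutes: 12 x 60 = 720
Add remaining minutes: 720 + 3 = 723

723


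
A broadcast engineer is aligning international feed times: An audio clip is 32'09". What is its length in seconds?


Minutes: 32
Seconds: 9
Convert minutes to seconds: 32 x 60 = 1920
Add remaining seconds: 1920 + 9 = 1929

1929


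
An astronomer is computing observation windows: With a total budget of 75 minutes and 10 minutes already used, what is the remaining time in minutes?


Total budget: 75 minutes
Time used: 10 minutes
Remaining: 75 - 10 = 65 minutes
Percent used: 13.3%
Percent remaining: 86.7%

65


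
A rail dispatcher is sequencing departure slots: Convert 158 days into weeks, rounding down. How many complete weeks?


Total days: 158
Days per week: 7
Division: 158 / 7 = 22 remainder 4
Complete weeks: 22
Remaining days: 4

22


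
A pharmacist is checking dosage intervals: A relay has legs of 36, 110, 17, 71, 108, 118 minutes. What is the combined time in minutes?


Durations: 36, 110, 17, 71, 108, 118
Running sum: 36
+ 110 = 146
+ 17 = 163
+ 71 = 234
+ 108 = 342
+ 118 = 460
Total duration: 460 minutes
That is 7 hours and 40 minutes

460


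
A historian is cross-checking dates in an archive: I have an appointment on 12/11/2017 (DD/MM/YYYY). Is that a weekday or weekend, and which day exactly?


Date: 2017-11-12
January 1, 2017 is a Sunday
Day of year: 316
Offset from Jan 1: 315 days
315 mod 7 = 0
Result: Sunday

Sunday


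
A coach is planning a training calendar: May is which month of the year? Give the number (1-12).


Calendar month order:
4. April
5. May <--
6. June
May is month number 5

5


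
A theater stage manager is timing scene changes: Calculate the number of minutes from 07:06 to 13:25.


Start time: 07:06 = 426 minutes from midnight
End time: 13:25 = 805 minutes from midnight
Difference: 805 - 426 = 379 minutes
That is 6 hours and 19 minutes

379


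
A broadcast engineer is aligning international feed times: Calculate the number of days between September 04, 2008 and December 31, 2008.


Start: September 04, 2008
End: December 31, 2008
Days left in September: 26
October: 31
November: 30
December: 31
Sum of remaining months: 92
Total: 26 + 92 = 118

118


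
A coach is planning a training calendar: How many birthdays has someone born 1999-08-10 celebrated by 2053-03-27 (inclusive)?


Birth: 1999-08-10
Reference: 2053-03-27
Year difference: 2053 - 1999 = 54
Has birthday (08-10) occurred by 03-27? No
Birthday not yet reached this year -> subtract 1
Age in full years: 53

53


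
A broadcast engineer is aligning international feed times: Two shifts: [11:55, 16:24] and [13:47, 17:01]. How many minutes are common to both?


Interval A: [715, 984] minutes from midnight
Interval B: [827, 1021] minutes from midnight
Overlap start = max(715, 827) = 827
Overlap end = min(984, 1021) = 984
Overlap = 984 - 827 = 157 minutes

157


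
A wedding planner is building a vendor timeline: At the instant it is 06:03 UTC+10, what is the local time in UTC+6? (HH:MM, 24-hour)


Local time: 06:03 at UTC+10 (offset 10h)
Target zone: UTC+6 (offset 6h)
Difference: 6 - (10) = -4 hours
Calculation: 6 + (-4) = 2
Result: 02:03

02:03


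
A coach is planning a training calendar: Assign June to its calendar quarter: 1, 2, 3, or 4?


Month: June (month 6)
Q1: January-March (months 1-3)
Q2: April-June (months 4-6)
Q3: July-September (months 7-9)
Q4: October-December (months 10-12)
Month 6 falls in Q2

2


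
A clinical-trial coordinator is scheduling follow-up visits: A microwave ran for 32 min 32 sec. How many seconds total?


Minutes: 32
Extra seconds: 32
Seconds per minute: 60
Minutes to seconds: 32 x 60 = 1920
Total: 1920 + 32 = 1952

1952


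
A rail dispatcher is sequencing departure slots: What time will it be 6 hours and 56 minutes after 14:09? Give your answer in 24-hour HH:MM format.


Start time: 14:09
Adding: 6 hours 56 minutes
Minutes: 9 + 56 = 65
Minute overflow: 65 >= 60, so carry 1 hour, minutes = 5
Hours: 14 + 6 + 1 = 21
Result: 21:05

21:05


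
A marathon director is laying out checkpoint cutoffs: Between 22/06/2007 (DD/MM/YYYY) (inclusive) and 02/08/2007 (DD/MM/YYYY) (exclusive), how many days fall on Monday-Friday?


Start: 2007-06-22 (Friday)
End (exclusive): 2007-08-02 (Thursday)
Total calendar days: 41
Full weeks: 41 // 7 = 5 -> 25 weekdays
Remaining 6 days starting on Friday:
  Fri(w), Sat(-), Sun(-), Mon(w), Tue(w), Wed(w) -> 4 weekdays
Total business days: 25 + 4 = 29

29


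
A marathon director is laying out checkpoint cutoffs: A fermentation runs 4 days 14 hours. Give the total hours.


Days: 4
Extra hours: 14
Hours per day: 24
Days to hours: 4 x 24 = 96
Total: 96 + 14 = 110

110


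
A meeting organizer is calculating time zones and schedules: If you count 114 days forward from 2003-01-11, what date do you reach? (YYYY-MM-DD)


Start: 2003-01-11
Adding 114 days
Days remaining in January: 20
After January: 94 days still to add
February 2003: 28 days, 66 remaining
March 2003: 31 days, 35 remaining
April 2003: 30 days, 5 remaining
May 2003 has 31 days, need 5
Result: 2003-05-05

2003-05-05


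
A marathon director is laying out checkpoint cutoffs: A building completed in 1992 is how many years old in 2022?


Birth year: 1992
Current year: 2022
Age = current year - birth year
Age = 2022 - 1992 = 30

30


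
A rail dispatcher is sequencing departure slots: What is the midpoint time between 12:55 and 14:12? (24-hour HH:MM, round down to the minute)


Start time: 12:55 = 775 minutes from midnight
End time: 14:12 = 852 minutes from midnight
Sum: 775 + 852 = 1627
Midpoint: 1627 / 2 = 813 minutes
Convert: 813 / 60 = 13 hours, 33 minutes
Result: 13:33

13:33


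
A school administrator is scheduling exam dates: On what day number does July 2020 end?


Month: July
Year: 2020
July is a 31-day month
Total: 31 days

31


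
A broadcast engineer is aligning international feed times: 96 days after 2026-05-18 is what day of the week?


Start: 2026-05-18 (Monday)
Step 1 - find target date: add 96 days
  2026-05-18 + 96 days = 2026-08-22
Step 2 - day of week:
  96 mod 7 = 5
  Monday + 5 days -> Saturday
Result: Saturday (2026-08-22)

Saturday


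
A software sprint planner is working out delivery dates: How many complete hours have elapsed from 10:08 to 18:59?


Start: 10:08
End: 18:59
Hour difference: 18 - 10 = 8 hours
Minute difference: 59 - 8 = 51 minutes
Total minutes: 531
Complete hours: 531 / 60 = 8 (remainder 51)

8


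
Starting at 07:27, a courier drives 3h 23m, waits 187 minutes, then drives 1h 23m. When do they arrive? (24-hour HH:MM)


Depart: 07:27
Leg 1: +203 min -> 10:50
Layover: +187 min -> 13:57
Leg 2: +83 min -> 15:20
Total travel: 473 minutes = 7h 53m
Arrival: 15:20

15:20


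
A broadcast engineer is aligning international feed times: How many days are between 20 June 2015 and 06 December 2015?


Start date: 2015-06-20
End date: 2015-12-06
Jun 2015: +11 days
Jul 2015: +31 days
Aug 2015: +31 days
... (4 more months)
Total: 169 days

169


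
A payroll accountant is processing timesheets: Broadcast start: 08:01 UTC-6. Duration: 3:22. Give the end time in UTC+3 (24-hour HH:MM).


Start: 08:01 in UTC-6
Step 1 - add duration:
  minutes: 1 + 22 = 23
  hours: 8 + 3 + 0 = 11
  end in UTC-6: 11:23
Step 2 - convert UTC-6 -> UTC+3:
  offset difference: 3 - (-6) = 9 hours
  11 + (9) = 20 -> mod 24 = 20
Result: 20:23 in UTC+3

20:23


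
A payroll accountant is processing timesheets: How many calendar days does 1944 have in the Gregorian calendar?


Year: 1944
Check leap year rules:
Divisible by 4? Yes
Divisible by 100? No
1944 is a leap year
Days: 366

366


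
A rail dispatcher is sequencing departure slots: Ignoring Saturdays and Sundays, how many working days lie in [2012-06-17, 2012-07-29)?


Start: 2012-06-17 (Sunday)
End (exclusive): 2012-07-29 (Sunday)
Total calendar days: 42
Full weeks: 42 // 7 = 6 -> 30 weekdays
Remaining 0 days starting on Sunday:
Total business days: 30 + 0 = 30

30


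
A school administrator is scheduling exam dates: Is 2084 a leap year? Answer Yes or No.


Year: 2084
Divisible by 4? 2084 / 4 = 521.0 -> Yes
Divisible by 100? 2084 / 100 = 20.84 -> No
Divisible by 4 but not 100, so it IS a leap year

Yes


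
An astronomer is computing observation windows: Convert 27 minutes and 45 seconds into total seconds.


Minutes: 27
Seconds: 45
Convert minutes to seconds: 27 x 60 = 1620
Add remaining seconds: 1620 + 45 = 1665

1665


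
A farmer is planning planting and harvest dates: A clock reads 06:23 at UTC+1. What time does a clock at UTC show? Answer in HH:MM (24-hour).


Local time: 06:23 at UTC+1 (offset 1h)
Target zone: UTC (offset 0h)
Difference: 0 - (1) = -1 hours
Calculation: 6 + (-1) = 5
Result: 05:23

05:23


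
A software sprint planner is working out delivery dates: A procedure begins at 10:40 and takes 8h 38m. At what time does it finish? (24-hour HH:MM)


Start time: 10:40
Adding: 8 hours 38 minutes
Minutes: 40 + 38 = 78
Minute overflow: 78 >= 60, so carry 1 hour, minutes = 18
Hours: 10 + 8 + 1 = 19
Result: 19:18

19:18


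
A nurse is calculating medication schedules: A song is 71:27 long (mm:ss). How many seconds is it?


Minutes: 71
Extra seconds: 27
Seconds per minute: 60
Minutes to seconds: 71 x 60 = 4260
Total: 4260 + 27 = 4287

4287


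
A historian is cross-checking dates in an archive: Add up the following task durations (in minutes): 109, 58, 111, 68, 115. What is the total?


Durations: 109, 58, 111, 68, 115
Running sum: 109
+ 58 = 167
+ 111 = 278
+ 68 = 346
+ 115 = 461
Total duration: 461 minutes
That is 7 hours and 41 minutes

461


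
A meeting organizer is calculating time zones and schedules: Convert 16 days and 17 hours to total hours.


Days: 16
Extra hours: 17
Hours per day: 24
Days to hours: 16 x 24 = 384
Total: 384 + 17 = 401

401


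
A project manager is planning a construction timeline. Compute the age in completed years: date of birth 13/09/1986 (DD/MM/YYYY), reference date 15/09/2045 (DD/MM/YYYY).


Birth: 1986-09-13
Reference: 2045-09-15
Year difference: 2045 - 1986 = 59
Has birthday (09-13) occurred by 09-15? Yes
Age in full years: 59

59


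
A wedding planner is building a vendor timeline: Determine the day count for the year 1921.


Year: 1921
Check leap year rules:
Divisible by 4? No
1921 is not a leap year
Days: 365

365


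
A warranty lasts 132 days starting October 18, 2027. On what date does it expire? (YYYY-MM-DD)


Start: 2027-10-18
Adding 132 days
Days remaining in October: 13
After October: 119 days still to add
November 2027: 30 days, 89 remaining
December 2027: 31 days, 58 remaining
January 2028: 31 days, 27 remaining
February 2028 has 29 days, need 27
Result: 2028-02-27

2028-02-27


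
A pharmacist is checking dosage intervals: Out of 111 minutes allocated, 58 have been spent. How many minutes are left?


Total budget: 111 minutes
Time used: 58 minutes
Remaining: 111 - 58 = 53 minutes
Percent used: 52.3%
Percent remaining: 47.7%

53


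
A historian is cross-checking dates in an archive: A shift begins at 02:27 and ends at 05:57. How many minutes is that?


Start time: 02:27 = 147 minutes from midnight
End time: 05:57 = 357 minutes from midnight
Difference: 357 - 147 = 210 minutes
That is 3 hours and 30 minutes

210


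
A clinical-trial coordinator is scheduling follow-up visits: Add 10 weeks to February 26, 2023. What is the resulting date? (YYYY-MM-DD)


Start: 2023-02-26
Weeks to add: 10
Convert to days: 10 x 7 = 70 days
Add 70 days to 2023-02-26
Result: 2023-05-07

2023-05-07


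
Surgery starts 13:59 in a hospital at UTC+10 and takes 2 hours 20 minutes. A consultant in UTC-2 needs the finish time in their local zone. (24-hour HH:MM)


Start: 13:59 in UTC+10
Step 1 - add duration:
  minutes: 59 + 20 = 79 (carry 1h)
  hours: 13 + 2 + 1 = 16
  end in UTC+10: 16:19
Step 2 - convert UTC+10 -> UTC-2:
  offset difference: -2 - (10) = -12 hours
  16 + (-12) = 4 -> mod 24 = 4
Result: 04:19 in UTC-2

04:19


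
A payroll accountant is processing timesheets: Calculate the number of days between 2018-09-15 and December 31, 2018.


Start: September 15, 2018
End: December 31, 2018
Days left in September: 15
October: 31
November: 30
December: 31
Sum of remaining months: 92
Total: 15 + 92 = 107

107


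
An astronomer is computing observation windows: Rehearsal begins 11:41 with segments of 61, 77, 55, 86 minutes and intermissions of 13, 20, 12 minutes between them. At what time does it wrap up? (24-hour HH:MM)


Start: 11:41 = 701 min from midnight
  after task 1 (61 min): 12:42
  after break (13 min): 12:55
  after task 2 (77 min): 14:12
  after break (20 min): 14:32
  after task 3 (55 min): 15:27
  after break (12 min): 15:39
  after task 4 (86 min): 17:05
Total elapsed: 324 minutes
End time: 17:05

17:05


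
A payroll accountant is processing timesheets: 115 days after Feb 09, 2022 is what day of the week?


Start: 2022-02-09 (Wednesday)
Step 1 - find target date: add 115 days
  2022-02-09 + 115 days = 2022-06-04
Step 2 - day of week:
  115 mod 7 = 3
  Wednesday + 3 days -> Saturday
Result: Saturday (2022-06-04)

Saturday


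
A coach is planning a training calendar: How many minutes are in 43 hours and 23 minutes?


Hours: 43
Extra minutes: 23
Minutes per hour: 60
Hours to minutes: 43 x 60 = 2580
Total: 2580 + 23 = 2603

2603


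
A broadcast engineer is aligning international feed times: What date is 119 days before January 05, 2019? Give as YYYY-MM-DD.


Start: 2019-01-05
Subtracting 119 days
Days already passed in January: 5
After going back through January: 114 more days to subtract
December 2018: 31 days, 83 remaining
November 2018: 30 days, 53 remaining
October 2018: 31 days, 22 remaining
September 2018 has 30 days, need 22
Result: 2018-09-08

2018-09-08


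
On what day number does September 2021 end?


Month: September
Year: 2021
September is a 30-day month
Total: 30 days

30


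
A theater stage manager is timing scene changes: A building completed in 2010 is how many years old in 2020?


Birth year: 2010
Current year: 2020
Age = current year - birth year
Age = 2020 - 2010 = 10

10


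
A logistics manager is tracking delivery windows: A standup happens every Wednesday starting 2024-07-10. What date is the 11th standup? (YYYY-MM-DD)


First occurrence: 2024-07-10 (occurrence 1)
Each occurrence is 7 days after the previous.
Occurrence 11 is 10 weeks after the first.
10 weeks = 70 days
2024-07-10 + 70 days = 2024-09-18

2024-09-18


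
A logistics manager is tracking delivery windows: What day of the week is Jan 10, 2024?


Date: 2024-01-10
January 1, 2024 is a Monday
Day of year: 10
Offset from Jan 1: 9 days
9 mod 7 = 2
Result: Wednesday

Wednesday


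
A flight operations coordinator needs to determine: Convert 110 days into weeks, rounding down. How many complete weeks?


Total days: 110
Days per week: 7
Division: 110 / 7 = 15 remainder 5
Complete weeks: 15
Remaining days: 5

15


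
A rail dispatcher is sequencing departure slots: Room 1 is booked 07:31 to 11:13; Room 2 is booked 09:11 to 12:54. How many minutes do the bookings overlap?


Interval A: [451, 673] minutes from midnight
Interval B: [551, 774] minutes from midnight
Overlap start = max(451, 551) = 551
Overlap end = min(673, 774) = 673
Overlap = 673 - 551 = 122 minutes

122


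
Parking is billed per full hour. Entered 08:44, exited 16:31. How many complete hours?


Start: 08:44
End: 16:31
Hour difference: 16 - 8 = 8 hours
Minute difference: 31 - 44 = -13 minutes
Total minutes: 467
Complete hours: 467 / 60 = 7 (remainder 47)

7


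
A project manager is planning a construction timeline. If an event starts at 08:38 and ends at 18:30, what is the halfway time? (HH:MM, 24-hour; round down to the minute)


Start time: 08:38 = 518 minutes from midnight
End time: 18:30 = 1110 minutes from midnight
Sum: 518 + 1110 = 1628
Midpoint: 1628 / 2 = 814 minutes
Convert: 814 / 60 = 13 hours, 34 minutes
Result: 13:34

13:34


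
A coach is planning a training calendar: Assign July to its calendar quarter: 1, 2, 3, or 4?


Month: July (month 7)
Q1: January-March (months 1-3)
Q2: April-June (months 4-6)
Q3: July-September (months 7-9)
Q4: October-December (months 10-12)
Month 7 falls in Q3

3


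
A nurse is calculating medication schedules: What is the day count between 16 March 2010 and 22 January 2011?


Start date: 2010-03-16
End date: 2011-01-22
Mar 2010: +16 days
Apr 2010: +30 days
May 2010: +31 days
... (8 more months)
Total: 312 days

312


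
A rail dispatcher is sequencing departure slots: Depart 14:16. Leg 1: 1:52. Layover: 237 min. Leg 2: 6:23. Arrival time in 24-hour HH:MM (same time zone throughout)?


Depart: 14:16
Leg 1: +112 min -> 16:08
Layover: +237 min -> 20:05
Leg 2: +383 min -> 02:28
Total travel: 732 minutes = 12h 12m
Arrival: 02:28

02:28


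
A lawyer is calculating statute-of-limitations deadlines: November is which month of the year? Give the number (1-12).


Calendar month order:
10. October
11. November <--
12. December
November is month number 11

11


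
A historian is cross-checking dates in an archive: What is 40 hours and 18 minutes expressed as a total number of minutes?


Hours: 40
Minutes: 18
Convert hours to minutes: 40 x 60 = 2400
Add remaining minutes: 2400 + 18 = 2418

2418


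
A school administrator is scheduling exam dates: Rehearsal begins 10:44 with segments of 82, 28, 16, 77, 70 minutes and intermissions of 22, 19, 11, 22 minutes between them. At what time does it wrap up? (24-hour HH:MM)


Start: 10:44 = 644 min from midnight
  after task 1 (82 min): 12:06
  after break (22 min): 12:28
  after task 2 (28 min): 12:56
  after break (19 min): 13:15
  after task 3 (16 min): 13:31
  after break (11 min): 13:42
  after task 4 (77 min): 14:59
  after break (22 min): 15:21
  after task 5 (70 min): 16:31
Total elapsed: 347 minutes
End time: 16:31

16:31


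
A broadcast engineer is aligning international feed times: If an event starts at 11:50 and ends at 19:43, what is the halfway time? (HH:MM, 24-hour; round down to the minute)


Start time: 11:50 = 710 minutes from midnight
End time: 19:43 = 1183 minutes from midnight
Sum: 710 + 1183 = 1893
Midpoint: 1893 / 2 = 946 minutes
Convert: 946 / 60 = 15 hours, 46 minutes
Result: 15:46

15:46


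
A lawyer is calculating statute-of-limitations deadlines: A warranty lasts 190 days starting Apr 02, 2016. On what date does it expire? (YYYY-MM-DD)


Start: 2016-04-02
Adding 190 days
Days remaining in April: 28
After April: 162 days still to add
May 2016: 31 days, 131 remaining
June 2016: 30 days, 101 remaining
July 2016: 31 days, 70 remaining
August 2016: 31 days, 39 remaining
Result: 2016-10-09

2016-10-09


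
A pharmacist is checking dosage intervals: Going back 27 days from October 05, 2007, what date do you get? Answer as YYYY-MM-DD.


Start: 2007-10-05
Subtracting 27 days
Days already passed in October: 5
After going back through October: 22 more days to subtract
September 2007 has 30 days, need 22
Result: 2007-09-08

2007-09-08


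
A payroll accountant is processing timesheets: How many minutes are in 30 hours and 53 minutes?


Hours: 30
Minutes: 53
Convert hours to minutes: 30 x 60 = 1800
Add remaining minutes: 1800 + 53 = 1853

1853


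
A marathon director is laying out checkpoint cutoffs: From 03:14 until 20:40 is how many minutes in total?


Start time: 03:14 = 194 minutes from midnight
End time: 20:40 = 1240 minutes from midnight
Difference: 1240 - 194 = 1046 minutes
That is 17 hours and 26 minutes

1046


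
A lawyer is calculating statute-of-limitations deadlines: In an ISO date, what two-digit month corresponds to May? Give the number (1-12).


Calendar month order:
4. April
5. May <--
6. June
May is month number 5

5


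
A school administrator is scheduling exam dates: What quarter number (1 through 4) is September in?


Month: September (month 9)
Q1: January-March (months 1-3)
Q2: April-June (months 4-6)
Q3: July-September (months 7-9)
Q4: October-December (months 10-12)
Month 9 falls in Q3

3


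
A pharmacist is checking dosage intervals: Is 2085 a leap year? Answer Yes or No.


Year: 2085
Divisible by 4? 2085 / 4 = 521.25 -> No
Not divisible by 4, so NOT a leap year

No


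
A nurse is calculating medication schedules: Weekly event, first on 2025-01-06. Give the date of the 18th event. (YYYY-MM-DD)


First occurrence: 2025-01-06 (occurrence 1)
Each occurrence is 7 days after the previous.
Occurrence 18 is 17 weeks after the first.
17 weeks = 119 days
2025-01-06 + 119 days = 2025-05-05

2025-05-05


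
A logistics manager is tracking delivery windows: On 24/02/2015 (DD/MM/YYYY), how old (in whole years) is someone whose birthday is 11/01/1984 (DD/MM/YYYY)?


Birth: 1984-01-11
Reference: 2015-02-24
Year difference: 2015 - 1984 = 31
Has birthday (01-11) occurred by 02-24? Yes
Age in full years: 31

31


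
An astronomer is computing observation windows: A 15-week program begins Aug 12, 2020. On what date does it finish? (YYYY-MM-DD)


Start: 2020-08-12
Weeks to add: 15
Convert to days: 15 x 7 = 105 days
Add 105 days to 2020-08-12
Result: 2020-11-25

2020-11-25


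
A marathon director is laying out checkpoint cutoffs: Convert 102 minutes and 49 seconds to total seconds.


Minutes: 102
Extra seconds: 49
Seconds per minute: 60
Minutes to seconds: 102 x 60 = 6120
Total: 6120 + 49 = 6169

6169


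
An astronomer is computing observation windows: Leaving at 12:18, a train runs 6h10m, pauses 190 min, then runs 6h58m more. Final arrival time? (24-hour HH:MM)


Depart: 12:18
Leg 1: +370 min -> 18:28
Layover: +190 min -> 21:38
Leg 2: +418 min -> 04:36
Total travel: 978 minutes = 16h 18m
Arrival: 04:36

04:36


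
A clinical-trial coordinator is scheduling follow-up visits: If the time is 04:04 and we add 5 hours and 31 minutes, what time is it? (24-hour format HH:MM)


Start time: 04:04
Adding: 5 hours 31 minutes
Minutes: 4 + 31 = 35
Hours: 4 + 5 + 0 = 9
Result: 09:35

09:35


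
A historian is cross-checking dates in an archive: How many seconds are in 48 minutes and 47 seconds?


Minutes: 48
Seconds: 47
Convert minutes to seconds: 48 x 60 = 2880
Add remaining seconds: 2880 + 47 = 2927

2927


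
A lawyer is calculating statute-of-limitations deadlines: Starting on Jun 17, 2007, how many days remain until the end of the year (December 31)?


Start: June 17, 2007
End: December 31, 2007
Days left in June: 13
July: 31
August: 31
September: 30
October: 31
... plus remaining months
Sum of remaining months: 184
Total: 13 + 184 = 197

197


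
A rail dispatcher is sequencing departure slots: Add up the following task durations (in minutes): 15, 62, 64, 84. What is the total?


Durations: 15, 62, 64, 84
Running sum: 15
+ 62 = 77
+ 64 = 141
+ 84 = 225
Total duration: 225 minutes
That is 3 hours and 45 minutes

225


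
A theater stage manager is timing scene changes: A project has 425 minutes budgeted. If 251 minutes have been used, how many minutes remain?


Total budget: 425 minutes
Time used: 251 minutes
Remaining: 425 - 251 = 174 minutes
Percent used: 59.1%
Percent remaining: 40.9%

174


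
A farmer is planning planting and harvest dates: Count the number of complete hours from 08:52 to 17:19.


Start: 08:52
End: 17:19
Hour difference: 17 - 8 = 9 hours
Minute difference: 19 - 52 = -33 minutes
Total minutes: 507
Complete hours: 507 / 60 = 8 (remainder 27)

8


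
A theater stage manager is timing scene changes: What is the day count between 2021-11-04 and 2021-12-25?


Start date: 2021-11-04
End date: 2021-12-25
Nov 2021: +27 days
Dec 2021: +24 days
Total: 51 days

51


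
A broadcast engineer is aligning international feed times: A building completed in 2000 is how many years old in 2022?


Birth year: 2000
Current year: 2022
Age = current year - birth year
Age = 2022 - 2000 = 22

22


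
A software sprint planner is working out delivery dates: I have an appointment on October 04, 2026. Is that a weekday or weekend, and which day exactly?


Date: 2026-10-04
January 1, 2026 is a Thursday
Day of year: 277
Offset from Jan 1: 276 days
276 mod 7 = 3
Result: Sunday

Sunday


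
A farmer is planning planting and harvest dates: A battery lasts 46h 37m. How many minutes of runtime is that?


Hours: 46
Extra minutes: 37
Minutes per hour: 60
Hours to minutes: 46 x 60 = 2760
Total: 2760 + 37 = 2797

2797


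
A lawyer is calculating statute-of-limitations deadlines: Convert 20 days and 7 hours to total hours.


Days: 20
Extra hours: 7
Hours per day: 24
Days to hours: 20 x 24 = 480
Total: 480 + 7 = 487

487


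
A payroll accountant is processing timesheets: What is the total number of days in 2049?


Year: 2049
Check leap year rules:
Divisible by 4? No
2049 is not a leap year
Days: 365

365


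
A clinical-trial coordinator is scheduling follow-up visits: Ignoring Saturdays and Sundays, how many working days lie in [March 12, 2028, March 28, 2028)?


Start: 2028-03-12 (Sunday)
End (exclusive): 2028-03-28 (Tuesday)
Total calendar days: 16
Full weeks: 16 // 7 = 2 -> 10 weekdays
Remaining 2 days starting on Sunday:
  Sun(-), Mon(w) -> 1 weekdays
Total business days: 10 + 1 = 11

11


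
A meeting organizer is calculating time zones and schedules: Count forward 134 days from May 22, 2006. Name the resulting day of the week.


Start: 2006-05-22 (Monday)
Step 1 - find target date: add 134 days
  2006-05-22 + 134 days = 2006-10-03
Step 2 - day of week:
  134 mod 7 = 1
  Monday + 1 days -> Tuesday
Result: Tuesday (2006-10-03)

Tuesday


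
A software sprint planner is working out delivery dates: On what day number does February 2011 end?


Month: February
Year: 2011
2011 is not a leap year
February has 28 days
Total: 28 days

28


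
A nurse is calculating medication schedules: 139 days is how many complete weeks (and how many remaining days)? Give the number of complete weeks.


Total days: 139
Days per week: 7
Division: 139 / 7 = 19 remainder 6
Complete weeks: 19
Remaining days: 6

19


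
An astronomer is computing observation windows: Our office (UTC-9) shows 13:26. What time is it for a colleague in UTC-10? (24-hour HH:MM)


Local time: 13:26 at UTC-9 (offset -9h)
Target zone: UTC-10 (offset -10h)
Difference: -10 - (-9) = -1 hours
Calculation: 13 + (-1) = 12
Result: 12:26

12:26


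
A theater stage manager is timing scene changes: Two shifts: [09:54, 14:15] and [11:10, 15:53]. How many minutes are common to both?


Interval A: [594, 855] minutes from midnight
Interval B: [670, 953] minutes from midnight
Overlap start = max(594, 670) = 670
Overlap end = min(855, 953) = 855
Overlap = 855 - 670 = 185 minutes

185


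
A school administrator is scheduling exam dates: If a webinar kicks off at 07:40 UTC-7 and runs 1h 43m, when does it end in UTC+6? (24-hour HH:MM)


Start: 07:40 in UTC-7
Step 1 - add duration:
  minutes: 40 + 43 = 83 (carry 1h)
  hours: 7 + 1 + 1 = 9
  end in UTC-7: 09:23
Step 2 - convert UTC-7 -> UTC+6:
  offset difference: 6 - (-7) = 13 hours
  9 + (13) = 22 -> mod 24 = 22
Result: 22:23 in UTC+6

22:23


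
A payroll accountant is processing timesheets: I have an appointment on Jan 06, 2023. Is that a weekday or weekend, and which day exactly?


Date: 2023-01-06
January 1, 2023 is a Sunday
Day of year: 6
Offset from Jan 1: 5 days
5 mod 7 = 5
Result: Friday

Friday


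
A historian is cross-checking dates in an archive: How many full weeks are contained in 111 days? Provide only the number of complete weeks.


Total days: 111
Days per week: 7
Division: 111 / 7 = 15 remainder 6
Complete weeks: 15
Remaining days: 6

15


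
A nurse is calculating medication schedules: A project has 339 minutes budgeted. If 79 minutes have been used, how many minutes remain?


Total budget: 339 minutes
Time used: 79 minutes
Remaining: 339 - 79 = 260 minutes
Percent used: 23.3%
Percent remaining: 76.7%

260


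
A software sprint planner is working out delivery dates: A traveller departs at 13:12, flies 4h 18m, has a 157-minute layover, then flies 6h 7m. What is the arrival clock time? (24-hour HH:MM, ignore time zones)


Depart: 13:12
Leg 1: +258 min -> 17:30
Layover: +157 min -> 20:07
Leg 2: +367 min -> 02:14
Total travel: 782 minutes = 13h 2m
Arrival: 02:14

02:14


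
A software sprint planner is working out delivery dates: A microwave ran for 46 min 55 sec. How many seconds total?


Minutes: 46
Extra seconds: 55
Seconds per minute: 60
Minutes to seconds: 46 x 60 = 2760
Total: 2760 + 55 = 2815

2815


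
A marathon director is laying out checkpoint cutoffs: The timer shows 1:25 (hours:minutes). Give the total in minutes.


Hours: 1
Minutes: 25
Convert hours to minutes: 1 x 60 = 60
Add remaining minutes: 60 + 25 = 85

85


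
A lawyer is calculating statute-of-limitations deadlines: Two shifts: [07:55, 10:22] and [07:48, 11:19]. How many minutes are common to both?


Interval A: [475, 622] minutes from midnight
Interval B: [468, 679] minutes from midnight
Overlap start = max(475, 468) = 475
Overlap end = min(622, 679) = 622
Overlap = 622 - 475 = 147 minutes

147


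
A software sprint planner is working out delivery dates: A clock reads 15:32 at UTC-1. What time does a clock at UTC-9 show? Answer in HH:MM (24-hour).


Local time: 15:32 at UTC-1 (offset -1h)
Target zone: UTC-9 (offset -9h)
Difference: -9 - (-1) = -8 hours
Calculation: 15 + (-8) = 7
Result: 07:32

07:32
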